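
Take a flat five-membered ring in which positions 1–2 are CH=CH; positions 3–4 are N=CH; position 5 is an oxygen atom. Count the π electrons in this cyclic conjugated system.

The p orbitals form a continuous loop: each doubly-bonded ring atom is sp² with one p-orbital electron; each sp² =N– keeps its lone pair in-plane and puts one electron into the π system; the oxygen donates one lone pair from its p orbital. The ring is fully conjugated.
π-electron count: 2 × 2 = 4 from the double-bond units + 2 from the O atom = 6.

6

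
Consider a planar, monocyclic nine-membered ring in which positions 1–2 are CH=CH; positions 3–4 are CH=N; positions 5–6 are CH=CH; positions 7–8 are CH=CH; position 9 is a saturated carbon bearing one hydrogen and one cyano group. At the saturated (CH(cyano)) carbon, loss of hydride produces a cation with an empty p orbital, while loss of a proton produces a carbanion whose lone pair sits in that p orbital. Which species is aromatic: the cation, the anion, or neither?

The anion

Both ions have a continuous loop of p orbitals — each ring atom is sp².
Cation: 4 × 2 + 0 = 8 π electrons → 4(2), antiaromatic.
Anion: 4 × 2 + 2 = 10 π electrons → 4(2)+2, aromatic.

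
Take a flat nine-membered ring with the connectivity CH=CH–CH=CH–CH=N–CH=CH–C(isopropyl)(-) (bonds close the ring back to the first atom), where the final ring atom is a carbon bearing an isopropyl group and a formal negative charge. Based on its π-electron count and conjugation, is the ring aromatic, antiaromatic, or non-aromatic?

All ring atoms are sp² and supply a p orbital to the ring (every atom in a ring double bond is sp² and brings one electron to the p orbital; each =N– nitrogen is pyridine-type (lone pair in the sp² plane, one electron in the p orbital); the carbanion's lone pair occupies the p orbital); the conjugation is uninterrupted.
π-electron count: 4 × 2 = 8 from the double-bond units + 2 from the C(isopropyl)(-) atom = 10.
Since 10 = 4·2 + 2, the ring meets the 4n+2 criterion.

Aromatic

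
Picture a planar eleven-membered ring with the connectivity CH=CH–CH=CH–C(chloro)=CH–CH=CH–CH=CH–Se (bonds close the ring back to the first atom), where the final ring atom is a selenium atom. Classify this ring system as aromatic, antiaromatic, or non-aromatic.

Every ring atom contributes a p orbital perpendicular to the ring (the double-bond atoms are sp², each contributing one p electron; the selenium donates one lone pair from its p orbital), so the π system is cyclic and fully conjugated.
π-electron count: 5 × 2 = 10 from the double-bond units + 2 from the Se atom = 12.
With 12 = 4·3 π electrons, Hückel's rule classifies the planar ring as antiaromatic.

Antiaromatic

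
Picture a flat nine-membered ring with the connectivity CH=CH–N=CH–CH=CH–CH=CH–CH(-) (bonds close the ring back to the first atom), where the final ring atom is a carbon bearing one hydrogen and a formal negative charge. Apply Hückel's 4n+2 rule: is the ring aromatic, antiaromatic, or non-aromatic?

Aromatic

The p orbitals form a continuous loop: every atom in a ring double bond is sp² and brings one electron to the p orbital; each sp² =N– keeps its lone pair in-plane and puts one electron into the π system; the carbanion's lone pair occupies the p orbital. The ring is fully conjugated.
π-electron count: 4 × 2 = 8 from the double-bond units + 2 from the CH(-) atom = 10.
Since 10 = 4·2 + 2, the ring meets the 4n+2 criterion.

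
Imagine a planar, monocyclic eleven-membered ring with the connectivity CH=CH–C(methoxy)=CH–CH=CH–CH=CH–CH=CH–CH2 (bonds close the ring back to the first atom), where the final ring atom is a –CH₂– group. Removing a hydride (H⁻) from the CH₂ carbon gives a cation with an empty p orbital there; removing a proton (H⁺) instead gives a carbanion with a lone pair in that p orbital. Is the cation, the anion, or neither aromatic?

Both ions have a continuous loop of p orbitals — each ring atom is sp².
Cation: 5 × 2 + 0 = 10 π electrons → 4(2)+2, aromatic.
Anion: 5 × 2 + 2 = 12 π electrons → 4(3), antiaromatic.

The cation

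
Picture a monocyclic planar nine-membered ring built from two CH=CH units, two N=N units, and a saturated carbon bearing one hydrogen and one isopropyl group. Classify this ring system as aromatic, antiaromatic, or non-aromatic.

Non-aromatic

Because that saturated carbon is sp³ and has no p orbital in the ring π system at the CH(isopropyl) position, the π system cannot extend all the way around the ring.
Hückel's rule only applies to fully conjugated rings, so this one is simply non-aromatic.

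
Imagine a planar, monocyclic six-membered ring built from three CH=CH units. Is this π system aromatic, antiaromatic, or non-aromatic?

All ring atoms are sp² and supply a p orbital to the ring (every atom in a ring double bond is sp² and brings one electron to the p orbital); the conjugation is uninterrupted.
Tallying contributions gives 3 × 2 = 6 from the 3 double-bond units.
6 = 4(1) + 2, which satisfies Hückel's 4n+2 rule.

Aromatic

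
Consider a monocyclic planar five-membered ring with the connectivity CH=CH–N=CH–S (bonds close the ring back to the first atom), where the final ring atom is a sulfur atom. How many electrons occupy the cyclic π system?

Check conjugation: each doubly-bonded ring atom is sp² with one p-orbital electron; each =N– nitrogen is pyridine-type (lone pair in the sp² plane, one electron in the p orbital); the sulfur donates one lone pair from its p orbital — every position has a p orbital, so the cyclic π system is continuous.
Counting π electrons: 2 × 2 = 4 from the double-bond units + 2 from the S atom = 6.

6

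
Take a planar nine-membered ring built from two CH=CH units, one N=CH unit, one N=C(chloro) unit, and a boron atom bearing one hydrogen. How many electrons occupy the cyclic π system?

8

Every ring atom contributes a p orbital perpendicular to the ring (the double-bond atoms are sp², each contributing one p electron; the doubly-bonded nitrogens are pyridine-type — their lone pairs lie in the ring plane, leaving one electron in the p orbital; the boron has an empty p orbital), so the π system is cyclic and fully conjugated.
π-electron count: 4 × 2 = 8 from the double-bond units + 0 from the BH atom = 8.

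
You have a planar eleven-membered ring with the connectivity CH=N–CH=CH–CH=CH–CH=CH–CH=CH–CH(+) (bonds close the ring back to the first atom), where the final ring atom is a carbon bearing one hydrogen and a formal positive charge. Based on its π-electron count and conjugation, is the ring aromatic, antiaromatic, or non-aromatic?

Check conjugation: every atom in a ring double bond is sp² and brings one electron to the p orbital; each sp² =N– keeps its lone pair in-plane and puts one electron into the π system; the carbocation has an empty p orbital — every position has a p orbital, so the cyclic π system is continuous.
π-electron count: 5 × 2 = 10 from the double-bond units + 0 from the CH(+) atom = 10.
With 10 π electrons (n = 2), the Hückel 4n+2 condition holds.

Aromatic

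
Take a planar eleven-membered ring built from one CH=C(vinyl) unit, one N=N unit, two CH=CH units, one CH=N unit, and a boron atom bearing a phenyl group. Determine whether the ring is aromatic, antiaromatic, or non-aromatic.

Aromatic

All ring atoms are sp² and supply a p orbital to the ring (the double-bond atoms are sp², each contributing one p electron; each =N– nitrogen is pyridine-type (lone pair in the sp² plane, one electron in the p orbital); the boron has an empty p orbital); the conjugation is uninterrupted.
Adding the contributions, 5 × 2 = 10 from the double-bond units + 0 from the B(phenyl) atom = 10.
10 = 4(2) + 2, which satisfies Hückel's 4n+2 rule.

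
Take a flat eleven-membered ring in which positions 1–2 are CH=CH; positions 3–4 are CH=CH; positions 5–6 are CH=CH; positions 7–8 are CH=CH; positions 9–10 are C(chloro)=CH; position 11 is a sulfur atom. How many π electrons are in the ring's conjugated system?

12

Check conjugation: every atom in a ring double bond is sp² and brings one electron to the p orbital; the sulfur donates one lone pair from its p orbital — every position has a p orbital, so the cyclic π system is continuous.
Adding the contributions, 5 × 2 = 10 from the double-bond units + 2 from the S atom = 12.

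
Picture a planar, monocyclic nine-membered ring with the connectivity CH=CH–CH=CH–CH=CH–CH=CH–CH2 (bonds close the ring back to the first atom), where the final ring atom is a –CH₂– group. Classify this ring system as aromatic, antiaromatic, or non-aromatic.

Non-aromatic

At the CH2 position, the tetrahedral CH₂ carbon is sp³ and has no p orbital in the ring π system; the ring's p-orbital overlap is broken there.
Hückel's rule only applies to fully conjugated rings, so this one is simply non-aromatic.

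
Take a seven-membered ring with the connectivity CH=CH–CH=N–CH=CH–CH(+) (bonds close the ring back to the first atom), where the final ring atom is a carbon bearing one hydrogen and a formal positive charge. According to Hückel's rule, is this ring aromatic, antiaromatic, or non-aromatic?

All ring atoms are sp² and supply a p orbital to the ring (the double-bond atoms are sp², each contributing one p electron; each sp² =N– keeps its lone pair in-plane and puts one electron into the π system; the carbocation has an empty p orbital); the conjugation is uninterrupted.
Counting π electrons: 3 × 2 = 6 from the double-bond units + 0 from the CH(+) atom = 6.
That gives a 4n+2 count (6, n = 1).

Aromatic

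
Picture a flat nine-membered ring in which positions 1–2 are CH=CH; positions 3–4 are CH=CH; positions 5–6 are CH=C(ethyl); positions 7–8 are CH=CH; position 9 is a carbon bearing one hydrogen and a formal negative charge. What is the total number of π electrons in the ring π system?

10

All ring atoms are sp² and supply a p orbital to the ring (each doubly-bonded ring atom is sp² with one p-orbital electron; the carbanion's lone pair occupies the p orbital); the conjugation is uninterrupted.
π-electron count: 4 × 2 = 8 from the double-bond units + 2 from the CH(-) atom = 10.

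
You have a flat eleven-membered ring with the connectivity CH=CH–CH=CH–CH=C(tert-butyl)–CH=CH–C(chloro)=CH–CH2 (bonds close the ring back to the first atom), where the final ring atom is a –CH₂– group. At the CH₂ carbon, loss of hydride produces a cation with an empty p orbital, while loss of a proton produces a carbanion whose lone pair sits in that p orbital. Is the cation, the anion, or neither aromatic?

The cation

In both ions every ring atom is sp² and contributes a p orbital, so both rings are fully conjugated.
Cation: 5 × 2 + 0 = 10 π electrons → 4(2)+2, aromatic.
Anion: 5 × 2 + 2 = 12 π electrons → 4(3), antiaromatic.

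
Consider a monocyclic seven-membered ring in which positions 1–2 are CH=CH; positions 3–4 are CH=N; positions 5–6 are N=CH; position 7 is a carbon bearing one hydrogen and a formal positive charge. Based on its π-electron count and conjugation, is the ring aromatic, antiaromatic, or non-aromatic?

Every ring atom contributes a p orbital perpendicular to the ring (the double-bond atoms are sp², each contributing one p electron; the doubly-bonded nitrogens are pyridine-type — their lone pairs lie in the ring plane, leaving one electron in the p orbital; the carbocation has an empty p orbital), so the π system is cyclic and fully conjugated.
π-electron count: 3 × 2 = 6 from the double-bond units + 0 from the CH(+) atom = 6.
Since 6 = 4·1 + 2, the ring meets the 4n+2 criterion.

Aromatic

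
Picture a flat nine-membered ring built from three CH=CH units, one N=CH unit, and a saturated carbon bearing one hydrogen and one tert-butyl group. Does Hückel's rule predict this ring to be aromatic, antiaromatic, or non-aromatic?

Non-aromatic

The CH(tert-butyl) carbon is saturated: that saturated carbon is sp³ and has no p orbital in the ring π system. Conjugation is not continuous around the ring.
Broken conjugation rules out both aromaticity and antiaromaticity.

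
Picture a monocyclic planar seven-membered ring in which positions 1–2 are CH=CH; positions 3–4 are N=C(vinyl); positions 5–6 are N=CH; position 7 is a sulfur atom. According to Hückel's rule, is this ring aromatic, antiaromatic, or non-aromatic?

Every ring atom contributes a p orbital perpendicular to the ring (every atom in a ring double bond is sp² and brings one electron to the p orbital; the doubly-bonded nitrogens are pyridine-type — their lone pairs lie in the ring plane, leaving one electron in the p orbital; the sulfur donates one lone pair from its p orbital), so the π system is cyclic and fully conjugated.
Counting π electrons: 3 × 2 = 6 from the double-bond units + 2 from the S atom = 8.
With 8 = 4·2 π electrons, Hückel's rule classifies the planar ring as antiaromatic.

Antiaromatic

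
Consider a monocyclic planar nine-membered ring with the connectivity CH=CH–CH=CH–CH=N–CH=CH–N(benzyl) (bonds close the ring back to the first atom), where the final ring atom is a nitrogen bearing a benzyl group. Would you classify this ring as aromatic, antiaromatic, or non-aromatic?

Aromatic

Every ring atom contributes a p orbital perpendicular to the ring (every atom in a ring double bond is sp² and brings one electron to the p orbital; the doubly-bonded nitrogens are pyridine-type — their lone pairs lie in the ring plane, leaving one electron in the p orbital; the pyrrole-type nitrogen donates its lone pair from the p orbital), so the π system is cyclic and fully conjugated.
Counting π electrons: 4 × 2 = 8 from the double-bond units + 2 from the N(benzyl) atom = 10.
Since 10 = 4·2 + 2, the ring meets the 4n+2 criterion.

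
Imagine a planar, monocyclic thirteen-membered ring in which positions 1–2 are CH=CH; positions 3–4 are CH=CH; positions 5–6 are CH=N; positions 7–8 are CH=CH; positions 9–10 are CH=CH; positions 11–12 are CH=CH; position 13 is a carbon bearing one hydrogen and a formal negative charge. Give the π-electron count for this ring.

All ring atoms are sp² and supply a p orbital to the ring (every atom in a ring double bond is sp² and brings one electron to the p orbital; each =N– nitrogen is pyridine-type (lone pair in the sp² plane, one electron in the p orbital); the carbanion's lone pair occupies the p orbital); the conjugation is uninterrupted.
Adding the contributions, 6 × 2 = 12 from the double-bond units + 2 from the CH(-) atom = 14.

14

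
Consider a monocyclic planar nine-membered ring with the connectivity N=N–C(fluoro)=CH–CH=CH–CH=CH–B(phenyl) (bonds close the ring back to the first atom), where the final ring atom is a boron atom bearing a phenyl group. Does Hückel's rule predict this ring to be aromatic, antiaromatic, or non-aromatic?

The p orbitals form a continuous loop: the double-bond atoms are sp², each contributing one p electron; each sp² =N– keeps its lone pair in-plane and puts one electron into the π system; the boron has an empty p orbital. The ring is fully conjugated.
π-electron count: 4 × 2 = 8 from the double-bond units + 0 from the B(phenyl) atom = 8.
With 8 = 4·2 π electrons, Hückel's rule classifies the planar ring as antiaromatic.

Antiaromatic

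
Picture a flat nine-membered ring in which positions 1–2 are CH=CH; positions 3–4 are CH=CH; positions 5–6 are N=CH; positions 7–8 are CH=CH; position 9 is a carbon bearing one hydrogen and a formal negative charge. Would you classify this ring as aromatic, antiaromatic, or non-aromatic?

Aromatic

Every ring atom contributes a p orbital perpendicular to the ring (every atom in a ring double bond is sp² and brings one electron to the p orbital; each sp² =N– keeps its lone pair in-plane and puts one electron into the π system; the carbanion's lone pair occupies the p orbital), so the π system is cyclic and fully conjugated.
Counting π electrons: 4 × 2 = 8 from the double-bond units + 2 from the CH(-) atom = 10.
10 = 4(2) + 2, which satisfies Hückel's 4n+2 rule.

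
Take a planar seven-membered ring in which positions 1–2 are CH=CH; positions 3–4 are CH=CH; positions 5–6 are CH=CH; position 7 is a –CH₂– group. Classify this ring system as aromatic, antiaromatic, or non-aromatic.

Non-aromatic

Because the tetrahedral CH₂ carbon is sp³ and has no p orbital in the ring π system at the CH2 position, the π system cannot extend all the way around the ring.
Without a continuous loop of overlapping p orbitals the Hückel electron count never comes into play.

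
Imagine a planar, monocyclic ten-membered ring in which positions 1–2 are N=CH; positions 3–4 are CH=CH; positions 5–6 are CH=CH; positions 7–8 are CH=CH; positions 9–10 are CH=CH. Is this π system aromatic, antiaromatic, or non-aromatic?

Check conjugation: each doubly-bonded ring atom is sp² with one p-orbital electron; the doubly-bonded nitrogens are pyridine-type — their lone pairs lie in the ring plane, leaving one electron in the p orbital — every position has a p orbital, so the cyclic π system is continuous.
Tallying contributions gives 5 × 2 = 10 from the 5 double-bond units.
With 10 π electrons (n = 2), the Hückel 4n+2 condition holds.

Aromatic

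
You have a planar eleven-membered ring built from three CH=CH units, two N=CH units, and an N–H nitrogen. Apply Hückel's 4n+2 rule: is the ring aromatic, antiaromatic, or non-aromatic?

The p orbitals form a continuous loop: every atom in a ring double bond is sp² and brings one electron to the p orbital; the doubly-bonded nitrogens are pyridine-type — their lone pairs lie in the ring plane, leaving one electron in the p orbital; the pyrrole-type nitrogen donates its lone pair from the p orbital. The ring is fully conjugated.
Tallying contributions gives 5 × 2 = 10 from the double-bond units + 2 from the NH atom = 12.
12 = 4(3); a planar, fully conjugated 4n system is antiaromatic.

Antiaromatic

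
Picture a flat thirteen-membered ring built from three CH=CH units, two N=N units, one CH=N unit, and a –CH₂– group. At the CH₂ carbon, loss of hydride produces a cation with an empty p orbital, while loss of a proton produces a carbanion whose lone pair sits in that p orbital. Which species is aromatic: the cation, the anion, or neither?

The anion

Both ions have a continuous loop of p orbitals — each ring atom is sp².
Cation: 6 × 2 + 0 = 12 π electrons → 4(3), antiaromatic.
Anion: 6 × 2 + 2 = 14 π electrons → 4(3)+2, aromatic.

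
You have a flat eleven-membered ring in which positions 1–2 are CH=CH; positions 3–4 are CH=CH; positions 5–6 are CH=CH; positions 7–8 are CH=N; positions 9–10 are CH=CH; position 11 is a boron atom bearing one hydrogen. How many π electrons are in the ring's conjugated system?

Check conjugation: the double-bond atoms are sp², each contributing one p electron; each =N– nitrogen is pyridine-type (lone pair in the sp² plane, one electron in the p orbital); the boron has an empty p orbital — every position has a p orbital, so the cyclic π system is continuous.
Tallying contributions gives 5 × 2 = 10 from the double-bond units + 0 from the BH atom = 10.

10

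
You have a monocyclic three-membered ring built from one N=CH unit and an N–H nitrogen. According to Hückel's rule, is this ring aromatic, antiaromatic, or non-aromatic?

Antiaromatic

The p orbitals form a continuous loop: the double-bond atoms are sp², each contributing one p electron; each =N– nitrogen is pyridine-type (lone pair in the sp² plane, one electron in the p orbital); the pyrrole-type nitrogen donates its lone pair from the p orbital. The ring is fully conjugated.
π-electron count: 1 × 2 = 2 from the double-bond unit + 2 from the NH atom = 4.
With 4 = 4·1 π electrons, Hückel's rule classifies the planar ring as antiaromatic.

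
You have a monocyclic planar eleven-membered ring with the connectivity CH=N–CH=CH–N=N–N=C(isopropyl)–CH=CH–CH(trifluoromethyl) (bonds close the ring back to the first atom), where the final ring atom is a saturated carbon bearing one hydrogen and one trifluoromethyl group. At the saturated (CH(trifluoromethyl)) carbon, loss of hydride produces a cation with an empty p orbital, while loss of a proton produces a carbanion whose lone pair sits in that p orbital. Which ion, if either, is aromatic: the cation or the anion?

Once that carbon is sp², every ring atom has a p orbital and both ions are fully conjugated.
Cation: 5 × 2 + 0 = 10 π electrons → 4(2)+2, aromatic.
Anion: 5 × 2 + 2 = 12 π electrons → 4(3), antiaromatic.

The cation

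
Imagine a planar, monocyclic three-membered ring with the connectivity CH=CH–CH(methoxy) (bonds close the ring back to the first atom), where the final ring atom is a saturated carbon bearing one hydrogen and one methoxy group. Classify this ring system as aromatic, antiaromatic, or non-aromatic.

The CH(methoxy) position has four σ bonds — that saturated carbon is sp³ and has no p orbital in the ring π system — so the cyclic conjugation is interrupted.
Broken conjugation rules out both aromaticity and antiaromaticity.

Non-aromatic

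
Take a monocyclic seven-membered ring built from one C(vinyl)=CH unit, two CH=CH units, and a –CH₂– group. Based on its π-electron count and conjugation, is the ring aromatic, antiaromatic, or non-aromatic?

At the CH2 position, the tetrahedral CH₂ carbon is sp³ and has no p orbital in the ring π system; the ring's p-orbital overlap is broken there.
A ring that is not fully conjugated cannot be aromatic or antiaromatic regardless of its π-electron count.

Non-aromatic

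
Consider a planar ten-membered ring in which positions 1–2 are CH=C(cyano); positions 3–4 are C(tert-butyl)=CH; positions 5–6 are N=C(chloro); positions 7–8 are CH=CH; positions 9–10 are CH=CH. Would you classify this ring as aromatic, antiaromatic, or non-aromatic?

Aromatic

Every ring atom contributes a p orbital perpendicular to the ring (every atom in a ring double bond is sp² and brings one electron to the p orbital; each =N– nitrogen is pyridine-type (lone pair in the sp² plane, one electron in the p orbital)), so the π system is cyclic and fully conjugated.
Tallying contributions gives 5 × 2 = 10 from the 5 double-bond units.
That gives a 4n+2 count (10, n = 2).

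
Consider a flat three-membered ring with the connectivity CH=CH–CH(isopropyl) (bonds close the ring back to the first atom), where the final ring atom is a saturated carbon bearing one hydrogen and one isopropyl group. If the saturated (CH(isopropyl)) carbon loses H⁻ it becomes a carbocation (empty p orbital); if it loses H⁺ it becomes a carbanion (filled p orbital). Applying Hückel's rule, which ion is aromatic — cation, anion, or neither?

The cation

In both ions every ring atom is sp² and contributes a p orbital, so both rings are fully conjugated.
Cation: 1 × 2 + 0 = 2 π electrons → 4(0)+2, aromatic.
Anion: 1 × 2 + 2 = 4 π electrons → 4(1), antiaromatic.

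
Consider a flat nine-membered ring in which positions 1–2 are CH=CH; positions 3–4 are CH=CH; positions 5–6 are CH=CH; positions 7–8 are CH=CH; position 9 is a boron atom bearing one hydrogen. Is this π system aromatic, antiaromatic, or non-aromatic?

Every ring atom contributes a p orbital perpendicular to the ring (every atom in a ring double bond is sp² and brings one electron to the p orbital; the boron has an empty p orbital), so the π system is cyclic and fully conjugated.
Adding the contributions, 4 × 2 = 8 from the double-bond units + 0 from the BH atom = 8.
A 4n π count (8, n = 2) in a planar conjugated ring means antiaromatic.

Antiaromatic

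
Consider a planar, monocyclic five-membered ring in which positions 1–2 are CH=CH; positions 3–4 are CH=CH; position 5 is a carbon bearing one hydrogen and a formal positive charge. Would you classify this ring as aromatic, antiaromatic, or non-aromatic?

Antiaromatic

The p orbitals form a continuous loop: the double-bond atoms are sp², each contributing one p electron; the carbocation has an empty p orbital. The ring is fully conjugated.
Tallying contributions gives 2 × 2 = 4 from the double-bond units + 0 from the CH(+) atom = 4.
4 is a 4n count (n = 1), so the planar conjugated ring is antiaromatic.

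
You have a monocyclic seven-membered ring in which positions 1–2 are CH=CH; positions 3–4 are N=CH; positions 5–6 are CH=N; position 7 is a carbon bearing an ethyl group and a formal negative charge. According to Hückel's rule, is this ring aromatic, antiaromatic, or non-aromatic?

Antiaromatic

The p orbitals form a continuous loop: every atom in a ring double bond is sp² and brings one electron to the p orbital; the doubly-bonded nitrogens are pyridine-type — their lone pairs lie in the ring plane, leaving one electron in the p orbital; the carbanion's lone pair occupies the p orbital. The ring is fully conjugated.
Adding the contributions, 3 × 2 = 6 from the double-bond units + 2 from the C(ethyl)(-) atom = 8.
With 8 = 4·2 π electrons, Hückel's rule classifies the planar ring as antiaromatic.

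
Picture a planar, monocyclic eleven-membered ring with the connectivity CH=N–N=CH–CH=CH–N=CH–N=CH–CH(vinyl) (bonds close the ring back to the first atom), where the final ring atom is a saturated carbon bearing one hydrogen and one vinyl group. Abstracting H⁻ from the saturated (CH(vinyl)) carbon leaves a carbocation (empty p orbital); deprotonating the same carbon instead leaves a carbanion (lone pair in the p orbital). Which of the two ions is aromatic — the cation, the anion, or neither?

The cation

Both ions have a continuous loop of p orbitals — each ring atom is sp².
Cation: 5 × 2 + 0 = 10 π electrons → 4(2)+2, aromatic.
Anion: 5 × 2 + 2 = 12 π electrons → 4(3), antiaromatic.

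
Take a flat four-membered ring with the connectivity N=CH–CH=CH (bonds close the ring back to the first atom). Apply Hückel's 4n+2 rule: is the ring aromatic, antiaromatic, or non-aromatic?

Antiaromatic

All ring atoms are sp² and supply a p orbital to the ring (each doubly-bonded ring atom is sp² with one p-orbital electron; each sp² =N– keeps its lone pair in-plane and puts one electron into the π system); the conjugation is uninterrupted.
Counting π electrons: 2 × 2 = 4 from the 2 double-bond units.
4 = 4(1); a planar, fully conjugated 4n system is antiaromatic.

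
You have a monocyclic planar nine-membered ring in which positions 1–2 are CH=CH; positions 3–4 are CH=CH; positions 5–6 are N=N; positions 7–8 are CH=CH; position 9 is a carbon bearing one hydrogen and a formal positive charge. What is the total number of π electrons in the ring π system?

8

Check conjugation: each doubly-bonded ring atom is sp² with one p-orbital electron; each =N– nitrogen is pyridine-type (lone pair in the sp² plane, one electron in the p orbital); the carbocation has an empty p orbital — every position has a p orbital, so the cyclic π system is continuous.
Counting π electrons: 4 × 2 = 8 from the double-bond units + 0 from the CH(+) atom = 8.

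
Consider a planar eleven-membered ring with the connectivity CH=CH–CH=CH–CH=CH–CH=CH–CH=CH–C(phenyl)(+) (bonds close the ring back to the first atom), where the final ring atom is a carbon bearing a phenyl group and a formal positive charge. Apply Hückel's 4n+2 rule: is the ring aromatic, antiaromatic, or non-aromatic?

Every ring atom contributes a p orbital perpendicular to the ring (every atom in a ring double bond is sp² and brings one electron to the p orbital; the carbocation has an empty p orbital), so the π system is cyclic and fully conjugated.
Tallying contributions gives 5 × 2 = 10 from the double-bond units + 0 from the C(phenyl)(+) atom = 10.
10 = 4(2) + 2, which satisfies Hückel's 4n+2 rule.

Aromatic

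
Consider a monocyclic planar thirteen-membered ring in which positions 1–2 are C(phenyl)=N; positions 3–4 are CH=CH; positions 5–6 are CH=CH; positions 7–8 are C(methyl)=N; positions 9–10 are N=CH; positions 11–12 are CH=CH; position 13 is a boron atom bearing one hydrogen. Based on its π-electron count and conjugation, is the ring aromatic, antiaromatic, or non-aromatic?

Antiaromatic

The p orbitals form a continuous loop: the double-bond atoms are sp², each contributing one p electron; each sp² =N– keeps its lone pair in-plane and puts one electron into the π system; the boron has an empty p orbital. The ring is fully conjugated.
Counting π electrons: 6 × 2 = 12 from the double-bond units + 0 from the BH atom = 12.
A 4n π count (12, n = 3) in a planar conjugated ring means antiaromatic.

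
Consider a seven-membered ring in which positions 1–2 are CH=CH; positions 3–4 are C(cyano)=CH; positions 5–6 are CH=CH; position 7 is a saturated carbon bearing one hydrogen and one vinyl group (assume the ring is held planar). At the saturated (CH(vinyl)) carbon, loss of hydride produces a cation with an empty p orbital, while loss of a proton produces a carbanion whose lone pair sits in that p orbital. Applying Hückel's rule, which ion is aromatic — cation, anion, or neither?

In either ion the ring is fully conjugated: every atom, including the new sp² carbon, supplies a p orbital.
Cation: 3 × 2 + 0 = 6 π electrons → 4(1)+2, aromatic.
Anion: 3 × 2 + 2 = 8 π electrons → 4(2), antiaromatic.

The cation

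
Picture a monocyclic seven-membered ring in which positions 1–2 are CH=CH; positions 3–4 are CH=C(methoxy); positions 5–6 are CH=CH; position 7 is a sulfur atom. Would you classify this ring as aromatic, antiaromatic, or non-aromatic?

Antiaromatic

The p orbitals form a continuous loop: every atom in a ring double bond is sp² and brings one electron to the p orbital; the sulfur donates one lone pair from its p orbital. The ring is fully conjugated.
π-electron count: 3 × 2 = 6 from the double-bond units + 2 from the S atom = 8.
8 = 4(2); a planar, fully conjugated 4n system is antiaromatic.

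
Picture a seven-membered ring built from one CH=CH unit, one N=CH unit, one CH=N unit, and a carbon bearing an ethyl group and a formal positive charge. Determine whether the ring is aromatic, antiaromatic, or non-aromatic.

The p orbitals form a continuous loop: the double-bond atoms are sp², each contributing one p electron; each sp² =N– keeps its lone pair in-plane and puts one electron into the π system; the carbocation has an empty p orbital. The ring is fully conjugated.
π-electron count: 3 × 2 = 6 from the double-bond units + 0 from the C(ethyl)(+) atom = 6.
That gives a 4n+2 count (6, n = 1).

Aromatic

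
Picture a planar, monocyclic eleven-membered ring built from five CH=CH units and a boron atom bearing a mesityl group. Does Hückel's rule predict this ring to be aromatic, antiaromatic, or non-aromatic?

Aromatic

The p orbitals form a continuous loop: each doubly-bonded ring atom is sp² with one p-orbital electron; the boron has an empty p orbital. The ring is fully conjugated.
π-electron count: 5 × 2 = 10 from the double-bond units + 0 from the B(mesityl) atom = 10.
10 = 4(2) + 2, which satisfies Hückel's 4n+2 rule.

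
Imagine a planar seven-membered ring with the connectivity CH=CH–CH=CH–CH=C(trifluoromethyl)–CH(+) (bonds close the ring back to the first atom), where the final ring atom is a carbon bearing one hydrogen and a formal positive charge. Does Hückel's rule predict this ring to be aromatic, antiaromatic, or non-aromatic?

Aromatic

The p orbitals form a continuous loop: each doubly-bonded ring atom is sp² with one p-orbital electron; the carbocation has an empty p orbital. The ring is fully conjugated.
π-electron count: 3 × 2 = 6 from the double-bond units + 0 from the CH(+) atom = 6.
Since 6 = 4·1 + 2, the ring meets the 4n+2 criterion.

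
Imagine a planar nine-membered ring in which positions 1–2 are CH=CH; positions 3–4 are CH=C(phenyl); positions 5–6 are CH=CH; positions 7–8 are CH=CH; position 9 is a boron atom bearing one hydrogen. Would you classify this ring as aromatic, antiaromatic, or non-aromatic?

Antiaromatic

All ring atoms are sp² and supply a p orbital to the ring (each doubly-bonded ring atom is sp² with one p-orbital electron; the boron has an empty p orbital); the conjugation is uninterrupted.
π-electron count: 4 × 2 = 8 from the double-bond units + 0 from the BH atom = 8.
8 = 4(2); a planar, fully conjugated 4n system is antiaromatic.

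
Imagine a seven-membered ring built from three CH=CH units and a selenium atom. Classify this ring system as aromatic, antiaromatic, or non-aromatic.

Antiaromatic

Check conjugation: the double-bond atoms are sp², each contributing one p electron; the selenium donates one lone pair from its p orbital — every position has a p orbital, so the cyclic π system is continuous.
Counting π electrons: 3 × 2 = 6 from the double-bond units + 2 from the Se atom = 8.
With 8 = 4·2 π electrons, Hückel's rule classifies the planar ring as antiaromatic.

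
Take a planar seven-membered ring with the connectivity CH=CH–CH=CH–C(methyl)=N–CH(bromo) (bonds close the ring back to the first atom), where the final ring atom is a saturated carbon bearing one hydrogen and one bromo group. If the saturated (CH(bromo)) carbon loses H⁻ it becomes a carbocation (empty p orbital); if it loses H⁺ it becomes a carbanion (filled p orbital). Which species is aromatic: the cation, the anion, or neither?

The cation

In both ions every ring atom is sp² and contributes a p orbital, so both rings are fully conjugated.
Cation: 3 × 2 + 0 = 6 π electrons → 4(1)+2, aromatic.
Anion: 3 × 2 + 2 = 8 π electrons → 4(2), antiaromatic.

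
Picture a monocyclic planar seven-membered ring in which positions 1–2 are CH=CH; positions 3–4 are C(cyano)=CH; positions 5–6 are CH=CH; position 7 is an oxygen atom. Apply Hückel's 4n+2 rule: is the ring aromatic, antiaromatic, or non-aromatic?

Antiaromatic

Check conjugation: each doubly-bonded ring atom is sp² with one p-orbital electron; the oxygen donates one lone pair from its p orbital — every position has a p orbital, so the cyclic π system is continuous.
π-electron count: 3 × 2 = 6 from the double-bond units + 2 from the O atom = 8.
8 is a 4n count (n = 2), so the planar conjugated ring is antiaromatic.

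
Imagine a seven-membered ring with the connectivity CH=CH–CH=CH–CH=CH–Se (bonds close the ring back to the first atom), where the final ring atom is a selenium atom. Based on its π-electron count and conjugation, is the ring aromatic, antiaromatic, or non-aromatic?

Antiaromatic

Check conjugation: every atom in a ring double bond is sp² and brings one electron to the p orbital; the selenium donates one lone pair from its p orbital — every position has a p orbital, so the cyclic π system is continuous.
Tallying contributions gives 3 × 2 = 6 from the double-bond units + 2 from the Se atom = 8.
A 4n π count (8, n = 2) in a planar conjugated ring means antiaromatic.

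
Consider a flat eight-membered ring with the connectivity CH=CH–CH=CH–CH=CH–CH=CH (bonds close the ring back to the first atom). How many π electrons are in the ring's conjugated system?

The p orbitals form a continuous loop: each doubly-bonded ring atom is sp² with one p-orbital electron. The ring is fully conjugated.
π-electron count: 4 × 2 = 8 from the 4 double-bond units.

8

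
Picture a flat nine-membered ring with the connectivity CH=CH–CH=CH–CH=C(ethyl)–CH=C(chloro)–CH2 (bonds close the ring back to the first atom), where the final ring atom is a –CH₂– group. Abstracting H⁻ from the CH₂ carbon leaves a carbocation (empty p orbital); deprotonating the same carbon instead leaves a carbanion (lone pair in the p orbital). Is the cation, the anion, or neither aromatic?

The anion

Once that carbon is sp², every ring atom has a p orbital and both ions are fully conjugated.
Cation: 4 × 2 + 0 = 8 π electrons → 4(2), antiaromatic.
Anion: 4 × 2 + 2 = 10 π electrons → 4(2)+2, aromatic.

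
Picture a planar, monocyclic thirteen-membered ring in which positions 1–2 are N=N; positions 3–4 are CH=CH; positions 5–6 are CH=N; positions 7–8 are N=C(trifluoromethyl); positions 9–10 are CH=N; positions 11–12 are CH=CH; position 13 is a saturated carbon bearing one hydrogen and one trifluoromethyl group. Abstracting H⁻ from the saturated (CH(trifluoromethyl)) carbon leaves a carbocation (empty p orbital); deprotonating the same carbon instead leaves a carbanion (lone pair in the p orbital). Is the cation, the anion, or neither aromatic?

The anion

In both ions every ring atom is sp² and contributes a p orbital, so both rings are fully conjugated.
Cation: 6 × 2 + 0 = 12 π electrons → 4(3), antiaromatic.
Anion: 6 × 2 + 2 = 14 π electrons → 4(3)+2, aromatic.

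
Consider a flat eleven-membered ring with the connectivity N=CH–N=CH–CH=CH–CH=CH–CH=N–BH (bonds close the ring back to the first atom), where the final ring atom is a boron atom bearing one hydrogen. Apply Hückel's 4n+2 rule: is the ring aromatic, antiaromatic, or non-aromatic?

Aromatic

The p orbitals form a continuous loop: each doubly-bonded ring atom is sp² with one p-orbital electron; each sp² =N– keeps its lone pair in-plane and puts one electron into the π system; the boron has an empty p orbital. The ring is fully conjugated.
Counting π electrons: 5 × 2 = 10 from the double-bond units + 0 from the BH atom = 10.
With 10 π electrons (n = 2), the Hückel 4n+2 condition holds.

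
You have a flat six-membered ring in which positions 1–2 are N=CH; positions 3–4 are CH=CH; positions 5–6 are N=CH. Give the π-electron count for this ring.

Check conjugation: every atom in a ring double bond is sp² and brings one electron to the p orbital; each sp² =N– keeps its lone pair in-plane and puts one electron into the π system — every position has a p orbital, so the cyclic π system is continuous.
Counting π electrons: 3 × 2 = 6 from the 3 double-bond units.

6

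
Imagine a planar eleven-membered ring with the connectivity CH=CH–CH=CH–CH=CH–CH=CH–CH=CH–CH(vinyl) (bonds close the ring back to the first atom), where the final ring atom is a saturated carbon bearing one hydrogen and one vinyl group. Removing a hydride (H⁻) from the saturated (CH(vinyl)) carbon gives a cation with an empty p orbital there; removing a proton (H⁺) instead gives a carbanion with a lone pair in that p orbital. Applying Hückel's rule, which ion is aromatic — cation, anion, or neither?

In both ions every ring atom is sp² and contributes a p orbital, so both rings are fully conjugated.
Cation: 5 × 2 + 0 = 10 π electrons → 4(2)+2, aromatic.
Anion: 5 × 2 + 2 = 12 π electrons → 4(3), antiaromatic.

The cation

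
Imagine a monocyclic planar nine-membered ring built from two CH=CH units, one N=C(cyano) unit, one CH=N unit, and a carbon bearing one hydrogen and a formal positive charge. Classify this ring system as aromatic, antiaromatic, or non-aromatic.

Antiaromatic

Every ring atom contributes a p orbital perpendicular to the ring (the double-bond atoms are sp², each contributing one p electron; each sp² =N– keeps its lone pair in-plane and puts one electron into the π system; the carbocation has an empty p orbital), so the π system is cyclic and fully conjugated.
Tallying contributions gives 4 × 2 = 8 from the double-bond units + 0 from the CH(+) atom = 8.
8 is a 4n count (n = 2), so the planar conjugated ring is antiaromatic.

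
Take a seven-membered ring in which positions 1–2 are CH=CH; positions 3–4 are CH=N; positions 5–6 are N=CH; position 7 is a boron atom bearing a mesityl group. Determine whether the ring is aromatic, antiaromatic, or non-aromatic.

The p orbitals form a continuous loop: each doubly-bonded ring atom is sp² with one p-orbital electron; each sp² =N– keeps its lone pair in-plane and puts one electron into the π system; the boron has an empty p orbital. The ring is fully conjugated.
Counting π electrons: 3 × 2 = 6 from the double-bond units + 0 from the B(mesityl) atom = 6.
With 6 π electrons (n = 1), the Hückel 4n+2 condition holds.

Aromatic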